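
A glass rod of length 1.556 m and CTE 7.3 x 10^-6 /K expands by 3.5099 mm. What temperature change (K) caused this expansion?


Rearrange dL = alpha * L0 * dT for dT:
  dT = dL / (alpha * L0)
  dL (m) = 3.5099 / 1000 = 0.0035099
  dT = 0.0035099 / ((7.3 x 10^-6) * 1.556) = 309.0 K

309.0 K


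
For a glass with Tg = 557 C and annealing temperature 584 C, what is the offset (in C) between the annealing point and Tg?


Offset = T_anneal - Tg:
  offset = 584 - 557 = 27 C

27 C


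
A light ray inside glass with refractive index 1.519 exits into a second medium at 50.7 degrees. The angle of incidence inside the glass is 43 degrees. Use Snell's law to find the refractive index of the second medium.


Apply Snell's law: n1 * sin(theta1) = n2 * sin(theta2)
  n2 = n1 * sin(theta1) / sin(theta2)
  sin(43) = 0.681998
  sin(50.7) = 0.77384
  n2 = 1.519 * 0.681998 / 0.77384 = 1.3387

1.3387


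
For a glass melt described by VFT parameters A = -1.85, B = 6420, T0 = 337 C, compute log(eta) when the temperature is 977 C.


VFT equation: log(eta) = A + B / (T - T0)
  T - T0 = 977 - 337 = 640
  B / (T - T0) = 6420 / 640 = 10.031
  log(eta) = -1.85 + 10.031 = 8.181

8.181


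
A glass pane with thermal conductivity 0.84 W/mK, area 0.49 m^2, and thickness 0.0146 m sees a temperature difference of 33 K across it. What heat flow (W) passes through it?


Fourier's law: Q = k * A * dT / t
  Q = 0.84 * 0.49 * 33 / 0.0146
  Q = 13.5828 / 0.0146 = 930.3 W

930.3 W


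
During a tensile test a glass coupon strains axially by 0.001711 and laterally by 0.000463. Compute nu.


Poisson's ratio: nu = lateral strain / axial strain
  nu = 0.000463 / 0.001711 = 0.2706

0.2706


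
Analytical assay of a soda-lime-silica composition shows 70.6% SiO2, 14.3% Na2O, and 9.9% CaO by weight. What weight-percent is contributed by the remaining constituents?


Sum the three major oxides:
  SiO2 + Na2O + CaO = 70.6 + 14.3 + 9.9 = 94.8%
Subtract from 100%:
  Others = 100 - 94.8 = 5.2%

5.2%


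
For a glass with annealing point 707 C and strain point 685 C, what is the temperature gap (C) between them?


Gap = T_anneal - T_strain:
  gap = 707 - 685 = 22 C

22 C


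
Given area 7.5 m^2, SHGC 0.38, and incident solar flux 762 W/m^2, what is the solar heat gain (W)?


Solar heat gain: Q = Area * SHGC * Irradiance
  Q = 7.5 * 0.38 * 762 = 2171.7 W

2171.7 W


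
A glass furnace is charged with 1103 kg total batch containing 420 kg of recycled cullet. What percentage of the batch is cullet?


Cullet ratio = (cullet mass / total batch mass) * 100
  Ratio = 420 / 1103 * 100 = 38.08%

38.08%


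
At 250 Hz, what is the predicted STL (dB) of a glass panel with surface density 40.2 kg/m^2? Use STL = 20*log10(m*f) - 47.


Mass law: STL = 20 * log10(m * f) - 47
  m * f = 40.2 * 250 = 10050
  log10(10050) = 4.00217
  STL = 20 * 4.00217 - 47 = 80.0434 - 47 = 33.0 dB

33.0 dB


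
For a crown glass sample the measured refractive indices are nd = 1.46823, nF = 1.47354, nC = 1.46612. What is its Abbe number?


Abbe number formula: Vd = (nd - 1) / (nF - nC)
  nd - 1 = 1.46823 - 1 = 0.46823
  nF - nC = 1.47354 - 1.46612 = 0.00742
  Vd = 0.46823 / 0.00742 = 63.1

63.1


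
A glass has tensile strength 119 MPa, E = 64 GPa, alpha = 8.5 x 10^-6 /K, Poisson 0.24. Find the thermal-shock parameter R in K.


Thermal shock resistance: R = sigma * (1 - nu) / (E * alpha)
  Numerator = 119 * (1 - 0.24) = 90.44
  Denominator = 64 * 1000 * (8.5 x 10^-6) = 0.544
  R = 90.44 / 0.544 = 166.2 K

166.2 K


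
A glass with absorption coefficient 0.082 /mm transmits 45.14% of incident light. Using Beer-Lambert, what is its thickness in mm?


Rearrange T = exp(-alpha * thickness):
  thickness = -ln(T) / alpha
  T = 45.14/100 = 0.4514
  ln(T) = -0.7954
  -ln(T) = 0.7954
  thickness = 0.7954 / 0.082 = 9.7 mm

9.7 mm


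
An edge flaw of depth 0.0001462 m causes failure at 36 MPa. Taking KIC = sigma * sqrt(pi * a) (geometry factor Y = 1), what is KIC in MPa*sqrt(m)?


Fracture toughness: KIC = sigma * sqrt(pi * a)
  pi * a = pi * 0.0001462 = 0.000459301
  sqrt(pi * a) = 0.021431
  KIC = 36 * 0.021431 = 0.772 MPa*sqrt(m)

0.772 MPa*sqrt(m)


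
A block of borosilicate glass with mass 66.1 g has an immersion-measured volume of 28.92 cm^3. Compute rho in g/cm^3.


Use the definition of density:
  rho = mass / volume
  rho = 66.1 / 28.92 = 2.286 g/cm^3

2.286 g/cm^3


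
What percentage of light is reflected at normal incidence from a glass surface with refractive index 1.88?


Fresnel reflectance at normal incidence:
  R = ((n - 1)/(n + 1))^2
  (n - 1)/(n + 1) = (1.88 - 1)/(1.88 + 1) = 0.305556
  R = 0.305556^2 = 0.0933645
  R(%) = 0.0933645 * 100 = 9.336%

9.336%


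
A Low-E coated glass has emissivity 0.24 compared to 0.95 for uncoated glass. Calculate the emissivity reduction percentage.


Percentage reduction = (1 - coated/uncoated) * 100
  Ratio = 0.24 / 0.95 = 0.2526
  Reduction = (1 - 0.2526) * 100 = 74.7%

74.7%


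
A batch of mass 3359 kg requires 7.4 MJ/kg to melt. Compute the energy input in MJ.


Total energy = mass * specific energy
  E = 3359 * 7.4 = 24856.6 MJ

24856.6 MJ


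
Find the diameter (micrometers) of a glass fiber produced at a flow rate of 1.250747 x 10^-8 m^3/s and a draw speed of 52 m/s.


Cross-sectional area from continuity:
  A = Q / v = 1.250747 x 10^-8 / 52 = 2.405283 x 10^-10 m^2
Diameter from circular cross-section:
  d = sqrt(4A / pi) * 10^6 (m -> um)
  d = sqrt(4 * 2.405283 x 10^-10 / pi) * 10^6 = 17.5 um

17.5 um


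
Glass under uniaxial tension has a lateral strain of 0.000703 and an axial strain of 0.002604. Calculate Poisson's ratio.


Poisson's ratio: nu = lateral strain / axial strain
  nu = 0.000703 / 0.002604 = 0.27

0.27


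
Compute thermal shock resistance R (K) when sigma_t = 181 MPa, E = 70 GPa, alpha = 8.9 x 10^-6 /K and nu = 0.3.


Thermal shock resistance: R = sigma * (1 - nu) / (E * alpha)
  Numerator = 181 * (1 - 0.3) = 126.7
  Denominator = 70 * 1000 * (8.9 x 10^-6) = 0.623
  R = 126.7 / 0.623 = 203.4 K

203.4 K


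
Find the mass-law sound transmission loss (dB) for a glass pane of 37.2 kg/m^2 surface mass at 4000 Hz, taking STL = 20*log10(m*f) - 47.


Mass law: STL = 20 * log10(m * f) - 47
  m * f = 37.2 * 4000 = 148800
  log10(148800) = 5.1726
  STL = 20 * 5.1726 - 47 = 103.452 - 47 = 56.5 dB

56.5 dB


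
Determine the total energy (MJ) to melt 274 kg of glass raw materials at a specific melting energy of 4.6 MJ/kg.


Total energy = mass * specific energy
  E = 274 * 4.6 = 1260.4 MJ

1260.4 MJ


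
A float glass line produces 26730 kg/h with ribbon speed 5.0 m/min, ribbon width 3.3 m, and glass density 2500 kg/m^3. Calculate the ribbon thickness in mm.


Ribbon cross-section from mass balance:
  Volume rate = throughput / density = 26730 / 2500 = 10.692 m^3/h
  thickness = volume rate / (speed * 60 * width), i.e.
  thickness = throughput / (60 * speed * width * density) * 1000
  thickness = 26730 / (60 * 5.0 * 3.3 * 2500) * 1000 = 10.8 mm

10.8 mm


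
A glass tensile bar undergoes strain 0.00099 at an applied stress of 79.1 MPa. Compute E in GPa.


Young's modulus: E = stress / strain
  E = 79.1 MPa / 0.00099 = 79898.99 MPa
Convert to GPa: 79898.99 / 1000 = 79.9 GPa

79.9 GPa


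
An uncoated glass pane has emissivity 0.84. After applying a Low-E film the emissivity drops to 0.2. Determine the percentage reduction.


Percentage reduction = (1 - coated/uncoated) * 100
  Ratio = 0.2 / 0.84 = 0.2381
  Reduction = (1 - 0.2381) * 100 = 76.2%

76.2%


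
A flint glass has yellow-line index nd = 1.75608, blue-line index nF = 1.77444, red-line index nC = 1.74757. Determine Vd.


Abbe number formula: Vd = (nd - 1) / (nF - nC)
  nd - 1 = 1.75608 - 1 = 0.75608
  nF - nC = 1.77444 - 1.74757 = 0.02687
  Vd = 0.75608 / 0.02687 = 28.14

28.14


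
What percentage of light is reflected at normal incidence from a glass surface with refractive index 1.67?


Fresnel reflectance at normal incidence:
  R = ((n - 1)/(n + 1))^2
  (n - 1)/(n + 1) = (1.67 - 1)/(1.67 + 1) = 0.250936
  R = 0.250936^2 = 0.0629689
  R(%) = 0.0629689 * 100 = 6.297%

6.297%


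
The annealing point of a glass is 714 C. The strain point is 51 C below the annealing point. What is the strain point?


Strain point = annealing point - difference:
  T_strain = 714 - 51 = 663 C

663 C


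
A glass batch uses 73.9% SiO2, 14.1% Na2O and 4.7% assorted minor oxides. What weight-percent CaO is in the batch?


Pieces sum to 100%:
  CaO = 100 - (SiO2 + Na2O + others)
  CaO = 100 - (73.9 + 14.1 + 4.7) = 7.3%

7.3%


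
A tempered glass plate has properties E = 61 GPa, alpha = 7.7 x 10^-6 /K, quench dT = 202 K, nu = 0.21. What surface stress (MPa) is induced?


Tempering stress: sigma = E * alpha * dT / (1 - nu)
  E (MPa) = 61 * 1000 = 61000
  Numerator = 61000 * (7.7 x 10^-6) * 202 = 94.8794
  Denominator = 1 - 0.21 = 0.79
  sigma = 94.8794 / 0.79 = 120.1 MPa

120.1 MPa


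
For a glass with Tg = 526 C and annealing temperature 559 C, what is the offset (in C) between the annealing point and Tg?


Offset = T_anneal - Tg:
  offset = 559 - 526 = 33 C

33 C


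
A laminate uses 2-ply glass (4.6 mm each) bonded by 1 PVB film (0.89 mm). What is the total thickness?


Total thickness = glass contribution + PVB contribution
  Glass: 2 * 4.6 = 9.2 mm
  PVB: 1 * 0.89 = 0.89 mm
  Total = 9.2 + 0.89 = 10.09 mm

10.09 mm


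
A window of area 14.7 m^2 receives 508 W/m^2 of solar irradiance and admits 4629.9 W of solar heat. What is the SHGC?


Rearrange Q = Area * SHGC * Irradiance:
  SHGC = Q / (Area * Irradiance)
  SHGC = 4629.9 / (14.7 * 508) = 0.62

0.62


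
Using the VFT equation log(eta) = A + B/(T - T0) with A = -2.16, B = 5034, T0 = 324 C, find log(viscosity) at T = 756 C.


VFT equation: log(eta) = A + B / (T - T0)
  T - T0 = 756 - 324 = 432
  B / (T - T0) = 5034 / 432 = 11.653
  log(eta) = -2.16 + 11.653 = 9.493

9.493


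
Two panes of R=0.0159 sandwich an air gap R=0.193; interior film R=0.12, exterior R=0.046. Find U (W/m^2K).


Total thermal resistance (series):
  R_total = R_in + R_glass + R_air + R_glass + R_out
  R_total = 0.12 + 0.0159 + 0.193 + 0.0159 + 0.046 = 0.3908 m^2K/W
U-value = 1 / R_total = 1 / 0.3908 = 2.559 W/m^2K

2.559 W/m^2K


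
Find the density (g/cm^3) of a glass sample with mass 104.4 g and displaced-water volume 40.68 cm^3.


Use the definition of density:
  rho = mass / volume
  rho = 104.4 / 40.68 = 2.566 g/cm^3

2.566 g/cm^3


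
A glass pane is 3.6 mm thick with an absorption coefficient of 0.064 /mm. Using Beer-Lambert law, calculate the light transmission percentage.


Beer-Lambert law: T = exp(-alpha * thickness)
  exponent = -0.064 * 3.6 = -0.2304
  T = exp(-0.2304) = 0.7942
  Percentage = 0.7942 * 100 = 79.42%

79.42%


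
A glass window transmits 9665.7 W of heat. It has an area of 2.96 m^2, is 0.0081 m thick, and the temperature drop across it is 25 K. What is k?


Fourier's law rearranged: k = Q * t / (A * dT)
  Numerator = 9665.7 * 0.0081 = 78.29217
  Denominator = 2.96 * 25 = 74.0
  k = 78.29217 / 74.0 = 1.058 W/mK

1.058 W/mK


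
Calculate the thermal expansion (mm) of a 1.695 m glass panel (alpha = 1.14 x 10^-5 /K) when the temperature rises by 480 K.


Thermal expansion formula: dL = alpha * L0 * dT
  dL = (1.14 x 10^-5) * 1.695 * 480 = 0.00927504 m
Convert to mm: 0.00927504 * 1000 = 9.275 mm

9.275 mm


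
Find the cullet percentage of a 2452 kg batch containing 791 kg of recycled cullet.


Cullet ratio = (cullet mass / total batch mass) * 100
  Ratio = 791 / 2452 * 100 = 32.26%

32.26%


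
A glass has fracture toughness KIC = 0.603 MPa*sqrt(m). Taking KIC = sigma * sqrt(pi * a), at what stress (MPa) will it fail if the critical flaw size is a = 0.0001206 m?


Rearrange KIC = sigma * sqrt(pi * a):
  sigma = KIC / sqrt(pi * a)
  sqrt(pi * 0.0001206) = 0.019465
  sigma = 0.603 / 0.019465 = 30.98 MPa

30.98 MPa


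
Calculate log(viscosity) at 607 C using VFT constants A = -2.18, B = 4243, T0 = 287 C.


VFT equation: log(eta) = A + B / (T - T0)
  T - T0 = 607 - 287 = 320
  B / (T - T0) = 4243 / 320 = 13.259
  log(eta) = -2.18 + 13.259 = 11.079

11.079


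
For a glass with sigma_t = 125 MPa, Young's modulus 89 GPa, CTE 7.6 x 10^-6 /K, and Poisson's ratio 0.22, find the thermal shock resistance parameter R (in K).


Thermal shock resistance: R = sigma * (1 - nu) / (E * alpha)
  Numerator = 125 * (1 - 0.22) = 97.5
  Denominator = 89 * 1000 * (7.6 x 10^-6) = 0.6764
  R = 97.5 / 0.6764 = 144.1 K

144.1 K


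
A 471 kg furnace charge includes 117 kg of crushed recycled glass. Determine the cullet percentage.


Cullet ratio = (cullet mass / total batch mass) * 100
  Ratio = 117 / 471 * 100 = 24.84%

24.84%


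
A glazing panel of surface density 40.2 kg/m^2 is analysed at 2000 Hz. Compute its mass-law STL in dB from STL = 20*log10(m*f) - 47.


Mass law: STL = 20 * log10(m * f) - 47
  m * f = 40.2 * 2000 = 80400
  log10(80400) = 4.90526
  STL = 20 * 4.90526 - 47 = 98.1052 - 47 = 51.1 dB

51.1 dB


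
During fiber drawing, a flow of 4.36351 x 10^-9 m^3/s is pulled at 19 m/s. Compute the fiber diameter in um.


Cross-sectional area from continuity:
  A = Q / v = 4.36351 x 10^-9 / 19 = 2.296584 x 10^-10 m^2
Diameter from circular cross-section:
  d = sqrt(4A / pi) * 10^6 (m -> um)
  d = sqrt(4 * 2.296584 x 10^-10 / pi) * 10^6 = 17.1 um

17.1 um


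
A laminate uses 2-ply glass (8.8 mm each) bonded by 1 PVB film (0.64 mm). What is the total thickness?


Total thickness = glass contribution + PVB contribution
  Glass: 2 * 8.8 = 17.6 mm
  PVB: 1 * 0.64 = 0.64 mm
  Total = 17.6 + 0.64 = 18.24 mm

18.24 mm


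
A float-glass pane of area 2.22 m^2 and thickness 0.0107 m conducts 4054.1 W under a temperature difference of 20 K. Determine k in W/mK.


Fourier's law rearranged: k = Q * t / (A * dT)
  Numerator = 4054.1 * 0.0107 = 43.37887
  Denominator = 2.22 * 20 = 44.4
  k = 43.37887 / 44.4 = 0.977 W/mK

0.977 W/mK


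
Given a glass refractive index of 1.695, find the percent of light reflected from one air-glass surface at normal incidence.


Fresnel reflectance at normal incidence:
  R = ((n - 1)/(n + 1))^2
  (n - 1)/(n + 1) = (1.695 - 1)/(1.695 + 1) = 0.257885
  R = 0.257885^2 = 0.0665047
  R(%) = 0.0665047 * 100 = 6.65%

6.65%


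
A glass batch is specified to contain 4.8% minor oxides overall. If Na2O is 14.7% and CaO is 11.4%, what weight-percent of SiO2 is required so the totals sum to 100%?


Known pieces sum to 100%:
  SiO2 = 100 - (others + Na2O + CaO)
  SiO2 = 100 - (4.8 + 14.7 + 11.4) = 69.1%

69.1%


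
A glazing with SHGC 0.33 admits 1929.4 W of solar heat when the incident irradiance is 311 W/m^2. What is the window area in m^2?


Rearrange Q = Area * SHGC * Irradiance:
  Area = Q / (SHGC * Irradiance)
  Area = 1929.4 / (0.33 * 311) = 18.8 m^2

18.8 m^2


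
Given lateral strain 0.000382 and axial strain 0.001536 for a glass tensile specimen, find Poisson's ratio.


Poisson's ratio: nu = lateral strain / axial strain
  nu = 0.000382 / 0.001536 = 0.2487

0.2487


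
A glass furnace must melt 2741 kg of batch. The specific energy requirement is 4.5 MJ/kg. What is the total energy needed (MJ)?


Total energy = mass * specific energy
  E = 2741 * 4.5 = 12334.5 MJ

12334.5 MJ


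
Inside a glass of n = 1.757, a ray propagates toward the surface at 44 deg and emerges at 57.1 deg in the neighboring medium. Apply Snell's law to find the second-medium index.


Apply Snell's law: n1 * sin(theta1) = n2 * sin(theta2)
  n2 = n1 * sin(theta1) / sin(theta2)
  sin(44) = 0.694658
  sin(57.1) = 0.83962
  n2 = 1.757 * 0.694658 / 0.83962 = 1.4537

1.4537


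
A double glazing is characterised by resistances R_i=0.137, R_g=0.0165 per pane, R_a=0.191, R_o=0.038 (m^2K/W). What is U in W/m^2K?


Total thermal resistance (series):
  R_total = R_in + R_glass + R_air + R_glass + R_out
  R_total = 0.137 + 0.0165 + 0.191 + 0.0165 + 0.038 = 0.399 m^2K/W
U-value = 1 / R_total = 1 / 0.399 = 2.506 W/m^2K

2.506 W/m^2K


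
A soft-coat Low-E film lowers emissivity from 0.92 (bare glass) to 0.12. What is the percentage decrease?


Percentage reduction = (1 - coated/uncoated) * 100
  Ratio = 0.12 / 0.92 = 0.1304
  Reduction = (1 - 0.1304) * 100 = 87.0%

87.0%


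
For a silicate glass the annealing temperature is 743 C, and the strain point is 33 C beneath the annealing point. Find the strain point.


Strain point = annealing point - difference:
  T_strain = 743 - 33 = 710 C

710 C


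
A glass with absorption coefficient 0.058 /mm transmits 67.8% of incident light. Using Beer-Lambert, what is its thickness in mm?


Rearrange T = exp(-alpha * thickness):
  thickness = -ln(T) / alpha
  T = 67.8/100 = 0.678
  ln(T) = -0.38861
  -ln(T) = 0.38861
  thickness = 0.38861 / 0.058 = 6.7 mm

6.7 mm


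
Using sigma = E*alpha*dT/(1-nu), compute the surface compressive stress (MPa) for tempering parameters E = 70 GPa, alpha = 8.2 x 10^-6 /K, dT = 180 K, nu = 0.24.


Tempering stress: sigma = E * alpha * dT / (1 - nu)
  E (MPa) = 70 * 1000 = 70000
  Numerator = 70000 * (8.2 x 10^-6) * 180 = 103.32
  Denominator = 1 - 0.24 = 0.76
  sigma = 103.32 / 0.76 = 135.9 MPa

135.9 MPa


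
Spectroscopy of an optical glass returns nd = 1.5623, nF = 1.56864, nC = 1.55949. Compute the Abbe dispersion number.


Abbe number formula: Vd = (nd - 1) / (nF - nC)
  nd - 1 = 1.5623 - 1 = 0.5623
  nF - nC = 1.56864 - 1.55949 = 0.00915
  Vd = 0.5623 / 0.00915 = 61.45

61.45


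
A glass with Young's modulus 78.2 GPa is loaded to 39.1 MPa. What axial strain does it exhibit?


Rearrange E = sigma / epsilon:
  epsilon = sigma / E
  E (MPa) = 78.2 * 1000 = 78200
  epsilon = 39.1 / 78200 = 0.0005

0.0005


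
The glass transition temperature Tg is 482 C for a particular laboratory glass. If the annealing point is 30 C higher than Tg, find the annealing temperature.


The annealing temperature is Tg plus the offset:
  T_anneal = 482 + 30 = 512 C

512 C


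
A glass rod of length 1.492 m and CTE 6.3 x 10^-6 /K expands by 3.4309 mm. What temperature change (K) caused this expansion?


Rearrange dL = alpha * L0 * dT for dT:
  dT = dL / (alpha * L0)
  dL (m) = 3.4309 / 1000 = 0.0034309
  dT = 0.0034309 / ((6.3 x 10^-6) * 1.492) = 365.0 K

365.0 K


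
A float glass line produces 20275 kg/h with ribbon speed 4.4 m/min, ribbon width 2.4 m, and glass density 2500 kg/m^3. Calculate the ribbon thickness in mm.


Ribbon cross-section from mass balance:
  Volume rate = throughput / density = 20275 / 2500 = 8.11 m^3/h
  thickness = volume rate / (speed * 60 * width), i.e.
  thickness = throughput / (60 * speed * width * density) * 1000
  thickness = 20275 / (60 * 4.4 * 2.4 * 2500) * 1000 = 12.8 mm

12.8 mm


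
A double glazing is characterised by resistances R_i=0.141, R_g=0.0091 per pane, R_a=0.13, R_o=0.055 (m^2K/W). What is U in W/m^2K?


Total thermal resistance (series):
  R_total = R_in + R_glass + R_air + R_glass + R_out
  R_total = 0.141 + 0.0091 + 0.13 + 0.0091 + 0.055 = 0.3442 m^2K/W
U-value = 1 / R_total = 1 / 0.3442 = 2.905 W/m^2K

2.905 W/m^2K


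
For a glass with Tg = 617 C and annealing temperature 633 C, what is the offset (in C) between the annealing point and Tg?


Offset = T_anneal - Tg:
  offset = 633 - 617 = 16 C

16 C


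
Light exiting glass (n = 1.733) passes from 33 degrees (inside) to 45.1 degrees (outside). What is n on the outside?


Apply Snell's law: n1 * sin(theta1) = n2 * sin(theta2)
  n2 = n1 * sin(theta1) / sin(theta2)
  sin(33) = 0.544639
  sin(45.1) = 0.70834
  n2 = 1.733 * 0.544639 / 0.70834 = 1.3325

1.3325


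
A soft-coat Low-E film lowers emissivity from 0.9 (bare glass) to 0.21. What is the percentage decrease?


Percentage reduction = (1 - coated/uncoated) * 100
  Ratio = 0.21 / 0.9 = 0.2333
  Reduction = (1 - 0.2333) * 100 = 76.7%

76.7%


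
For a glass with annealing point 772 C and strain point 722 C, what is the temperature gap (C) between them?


Gap = T_anneal - T_strain:
  gap = 772 - 722 = 50 C

50 C


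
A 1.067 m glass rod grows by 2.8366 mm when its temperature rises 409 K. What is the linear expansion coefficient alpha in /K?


Rearrange dL = alpha * L0 * dT for alpha:
  alpha = dL / (L0 * dT)
  alpha = (2.8366 / 1000) / (1.067 * 409) = 0.0000065 /K = 6.5 x 10^-6 /K

6.5 x 10^-6 /K


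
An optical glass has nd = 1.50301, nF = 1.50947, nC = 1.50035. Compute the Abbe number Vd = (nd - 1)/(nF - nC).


Abbe number formula: Vd = (nd - 1) / (nF - nC)
  nd - 1 = 1.50301 - 1 = 0.50301
  nF - nC = 1.50947 - 1.50035 = 0.00912
  Vd = 0.50301 / 0.00912 = 55.15

55.15


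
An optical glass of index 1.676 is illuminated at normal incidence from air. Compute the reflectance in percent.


Fresnel reflectance at normal incidence:
  R = ((n - 1)/(n + 1))^2
  (n - 1)/(n + 1) = (1.676 - 1)/(1.676 + 1) = 0.252616
  R = 0.252616^2 = 0.0638148
  R(%) = 0.0638148 * 100 = 6.381%

6.381%


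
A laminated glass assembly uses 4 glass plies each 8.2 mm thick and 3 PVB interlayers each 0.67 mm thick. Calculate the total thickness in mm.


Total thickness = glass contribution + PVB contribution
  Glass: 4 * 8.2 = 32.8 mm
  PVB: 3 * 0.67 = 2.01 mm
  Total = 32.8 + 2.01 = 34.81 mm

34.81 mm


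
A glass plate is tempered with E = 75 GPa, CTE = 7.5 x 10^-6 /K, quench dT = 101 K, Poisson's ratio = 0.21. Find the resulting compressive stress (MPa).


Tempering stress: sigma = E * alpha * dT / (1 - nu)
  E (MPa) = 75 * 1000 = 75000
  Numerator = 75000 * (7.5 x 10^-6) * 101 = 56.8125
  Denominator = 1 - 0.21 = 0.79
  sigma = 56.8125 / 0.79 = 71.9 MPa

71.9 MPa


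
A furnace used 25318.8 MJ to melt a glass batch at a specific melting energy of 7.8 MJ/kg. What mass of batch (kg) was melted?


Rearrange E = m * s for m:
  m = E / s
  m = 25318.8 / 7.8 = 3246.0 kg

3246.0 kg


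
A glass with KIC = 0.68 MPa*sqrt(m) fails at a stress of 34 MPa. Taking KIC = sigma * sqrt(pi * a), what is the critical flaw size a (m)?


Rearrange KIC = sigma * sqrt(pi * a):
  sqrt(pi * a) = KIC / sigma
  sqrt(pi * a) = 0.68 / 34 = 0.02
  a = (KIC / sigma)^2 / pi
  a = 0.02^2 / pi = 0.0001273 m

0.0001273 m


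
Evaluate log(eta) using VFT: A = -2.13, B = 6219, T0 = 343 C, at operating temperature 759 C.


VFT equation: log(eta) = A + B / (T - T0)
  T - T0 = 759 - 343 = 416
  B / (T - T0) = 6219 / 416 = 14.95
  log(eta) = -2.13 + 14.95 = 12.82

12.82


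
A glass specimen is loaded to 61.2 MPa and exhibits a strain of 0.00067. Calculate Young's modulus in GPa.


Young's modulus: E = stress / strain
  E = 61.2 MPa / 0.00067 = 91343.28 MPa
Convert to GPa: 91343.28 / 1000 = 91.34 GPa

91.34 GPa


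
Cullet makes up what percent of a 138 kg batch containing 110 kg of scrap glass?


Cullet ratio = (cullet mass / total batch mass) * 100
  Ratio = 110 / 138 * 100 = 79.71%

79.71%


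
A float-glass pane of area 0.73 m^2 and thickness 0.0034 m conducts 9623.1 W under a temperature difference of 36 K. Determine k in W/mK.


Fourier's law rearranged: k = Q * t / (A * dT)
  Numerator = 9623.1 * 0.0034 = 32.71854
  Denominator = 0.73 * 36 = 26.28
  k = 32.71854 / 26.28 = 1.245 W/mK

1.245 W/mK


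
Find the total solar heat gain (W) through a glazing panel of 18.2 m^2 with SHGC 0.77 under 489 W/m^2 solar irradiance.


Solar heat gain: Q = Area * SHGC * Irradiance
  Q = 18.2 * 0.77 * 489 = 6852.8 W

6852.8 W


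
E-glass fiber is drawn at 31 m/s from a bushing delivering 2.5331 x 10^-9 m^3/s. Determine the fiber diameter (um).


Cross-sectional area from continuity:
  A = Q / v = 2.5331 x 10^-9 / 31 = 8.17129 x 10^-11 m^2
Diameter from circular cross-section:
  d = sqrt(4A / pi) * 10^6 (m -> um)
  d = sqrt(4 * 8.17129 x 10^-11 / pi) * 10^6 = 10.2 um

10.2 um


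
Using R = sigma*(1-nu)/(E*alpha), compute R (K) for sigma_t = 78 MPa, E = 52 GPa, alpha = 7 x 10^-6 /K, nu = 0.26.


Thermal shock resistance: R = sigma * (1 - nu) / (E * alpha)
  Numerator = 78 * (1 - 0.26) = 57.72
  Denominator = 52 * 1000 * (7 x 10^-6) = 0.364
  R = 57.72 / 0.364 = 158.6 K

158.6 K


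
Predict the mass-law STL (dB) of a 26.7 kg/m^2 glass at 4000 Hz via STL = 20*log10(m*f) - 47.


Mass law: STL = 20 * log10(m * f) - 47
  m * f = 26.7 * 4000 = 106800
  log10(106800) = 5.02857
  STL = 20 * 5.02857 - 47 = 100.5714 - 47 = 53.6 dB

53.6 dB


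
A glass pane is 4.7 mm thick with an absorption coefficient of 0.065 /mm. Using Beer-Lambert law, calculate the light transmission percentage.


Beer-Lambert law: T = exp(-alpha * thickness)
  exponent = -0.065 * 4.7 = -0.3055
  T = exp(-0.3055) = 0.7368
  Percentage = 0.7368 * 100 = 73.68%

73.68%


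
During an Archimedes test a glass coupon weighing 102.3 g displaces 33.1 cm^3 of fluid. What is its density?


Use the definition of density:
  rho = mass / volume
  rho = 102.3 / 33.1 = 3.091 g/cm^3

3.091 g/cm^3


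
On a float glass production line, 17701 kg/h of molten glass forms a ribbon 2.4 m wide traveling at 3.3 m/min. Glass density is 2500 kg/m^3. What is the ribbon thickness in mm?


Ribbon cross-section from mass balance:
  Volume rate = throughput / density = 17701 / 2500 = 7.0804 m^3/h
  thickness = volume rate / (speed * 60 * width), i.e.
  thickness = throughput / (60 * speed * width * density) * 1000
  thickness = 17701 / (60 * 3.3 * 2.4 * 2500) * 1000 = 14.9 mm

14.9 mm


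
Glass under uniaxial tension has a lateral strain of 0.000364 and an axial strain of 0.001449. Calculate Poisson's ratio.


Poisson's ratio: nu = lateral strain / axial strain
  nu = 0.000364 / 0.001449 = 0.2512

0.2512


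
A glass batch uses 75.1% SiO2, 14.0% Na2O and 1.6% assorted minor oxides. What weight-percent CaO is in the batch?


Pieces sum to 100%:
  CaO = 100 - (SiO2 + Na2O + others)
  CaO = 100 - (75.1 + 14.0 + 1.6) = 9.3%

9.3%


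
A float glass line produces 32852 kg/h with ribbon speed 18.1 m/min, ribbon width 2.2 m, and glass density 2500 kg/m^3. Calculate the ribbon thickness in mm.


Ribbon cross-section from mass balance:
  Volume rate = throughput / density = 32852 / 2500 = 13.1408 m^3/h
  thickness = volume rate / (speed * 60 * width), i.e.
  thickness = throughput / (60 * speed * width * density) * 1000
  thickness = 32852 / (60 * 18.1 * 2.2 * 2500) * 1000 = 5.5 mm

5.5 mm


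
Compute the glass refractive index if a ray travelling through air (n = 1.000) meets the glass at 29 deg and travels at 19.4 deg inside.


Apply Snell's law: n1 * sin(theta1) = n2 * sin(theta2)
  n2 = n1 * sin(theta1) / sin(theta2)
  sin(29) = 0.48481
  sin(19.4) = 0.332161
  n2 = 1.000 * 0.48481 / 0.332161 = 1.4596

1.4596


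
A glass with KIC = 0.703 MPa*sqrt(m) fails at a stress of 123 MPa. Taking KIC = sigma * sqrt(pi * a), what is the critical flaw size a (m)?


Rearrange KIC = sigma * sqrt(pi * a):
  sqrt(pi * a) = KIC / sigma
  sqrt(pi * a) = 0.703 / 123 = 0.005715
  a = (KIC / sigma)^2 / pi
  a = 0.005715^2 / pi = 0.0000104 m

0.0000104 m


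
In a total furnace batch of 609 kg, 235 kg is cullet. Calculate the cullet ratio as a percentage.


Cullet ratio = (cullet mass / total batch mass) * 100
  Ratio = 235 / 609 * 100 = 38.59%

38.59%


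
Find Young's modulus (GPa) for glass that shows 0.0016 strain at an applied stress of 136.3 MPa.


Young's modulus: E = stress / strain
  E = 136.3 MPa / 0.0016 = 85187.5 MPa
Convert to GPa: 85187.5 / 1000 = 85.19 GPa

85.19 GPa


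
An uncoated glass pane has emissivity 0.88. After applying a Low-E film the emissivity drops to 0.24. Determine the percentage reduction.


Percentage reduction = (1 - coated/uncoated) * 100
  Ratio = 0.24 / 0.88 = 0.2727
  Reduction = (1 - 0.2727) * 100 = 72.7%

72.7%


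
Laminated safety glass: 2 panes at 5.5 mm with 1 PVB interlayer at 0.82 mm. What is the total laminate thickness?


Total thickness = glass contribution + PVB contribution
  Glass: 2 * 5.5 = 11.0 mm
  PVB: 1 * 0.82 = 0.82 mm
  Total = 11.0 + 0.82 = 11.82 mm

11.82 mm


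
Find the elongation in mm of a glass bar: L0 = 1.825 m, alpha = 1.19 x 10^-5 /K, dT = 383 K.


Thermal expansion formula: dL = alpha * L0 * dT
  dL = (1.19 x 10^-5) * 1.825 * 383 = 0.0083178 m
Convert to mm: 0.0083178 * 1000 = 8.3178 mm

8.3178 mm


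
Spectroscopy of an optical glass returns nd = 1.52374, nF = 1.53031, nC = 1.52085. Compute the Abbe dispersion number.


Abbe number formula: Vd = (nd - 1) / (nF - nC)
  nd - 1 = 1.52374 - 1 = 0.52374
  nF - nC = 1.53031 - 1.52085 = 0.00946
  Vd = 0.52374 / 0.00946 = 55.36

55.36


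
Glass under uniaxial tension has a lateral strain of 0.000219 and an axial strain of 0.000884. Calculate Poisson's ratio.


Poisson's ratio: nu = lateral strain / axial strain
  nu = 0.000219 / 0.000884 = 0.2477

0.2477


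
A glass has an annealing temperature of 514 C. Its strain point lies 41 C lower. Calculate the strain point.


Strain point = annealing point - difference:
  T_strain = 514 - 41 = 473 C

473 C


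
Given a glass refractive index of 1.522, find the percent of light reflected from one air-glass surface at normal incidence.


Fresnel reflectance at normal incidence:
  R = ((n - 1)/(n + 1))^2
  (n - 1)/(n + 1) = (1.522 - 1)/(1.522 + 1) = 0.206979
  R = 0.206979^2 = 0.0428403
  R(%) = 0.0428403 * 100 = 4.284%

4.284%


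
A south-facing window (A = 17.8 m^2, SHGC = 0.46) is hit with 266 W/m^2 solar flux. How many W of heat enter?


Solar heat gain: Q = Area * SHGC * Irradiance
  Q = 17.8 * 0.46 * 266 = 2178 W

2178 W


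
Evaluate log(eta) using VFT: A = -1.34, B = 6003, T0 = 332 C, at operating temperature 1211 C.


VFT equation: log(eta) = A + B / (T - T0)
  T - T0 = 1211 - 332 = 879
  B / (T - T0) = 6003 / 879 = 6.829
  log(eta) = -1.34 + 6.829 = 5.489

5.489


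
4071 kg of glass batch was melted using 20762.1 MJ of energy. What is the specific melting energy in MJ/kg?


Rearrange E = m * s for s:
  s = E / m
  s = 20762.1 / 4071 = 5.1 MJ/kg

5.1 MJ/kg


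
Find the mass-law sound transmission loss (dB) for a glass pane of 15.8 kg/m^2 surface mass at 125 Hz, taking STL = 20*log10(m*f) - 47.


Mass law: STL = 20 * log10(m * f) - 47
  m * f = 15.8 * 125 = 1975
  log10(1975) = 3.29557
  STL = 20 * 3.29557 - 47 = 65.9114 - 47 = 18.9 dB

18.9 dB


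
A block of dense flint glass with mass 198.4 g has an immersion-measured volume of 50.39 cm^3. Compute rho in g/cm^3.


Use the definition of density:
  rho = mass / volume
  rho = 198.4 / 50.39 = 3.937 g/cm^3

3.937 g/cm^3


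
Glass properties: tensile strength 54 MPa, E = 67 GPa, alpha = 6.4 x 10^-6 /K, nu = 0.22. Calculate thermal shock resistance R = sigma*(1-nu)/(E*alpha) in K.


Thermal shock resistance: R = sigma * (1 - nu) / (E * alpha)
  Numerator = 54 * (1 - 0.22) = 42.12
  Denominator = 67 * 1000 * (6.4 x 10^-6) = 0.4288
  R = 42.12 / 0.4288 = 98.2 K

98.2 K


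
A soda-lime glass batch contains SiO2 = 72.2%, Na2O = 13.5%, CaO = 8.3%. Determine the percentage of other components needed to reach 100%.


Sum the three major oxides:
  SiO2 + Na2O + CaO = 72.2 + 13.5 + 8.3 = 94.0%
Subtract from 100%:
  Others = 100 - 94.0 = 6.0%

6.0%


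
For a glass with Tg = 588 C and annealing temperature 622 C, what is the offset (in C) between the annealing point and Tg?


Offset = T_anneal - Tg:
  offset = 622 - 588 = 34 C

34 C


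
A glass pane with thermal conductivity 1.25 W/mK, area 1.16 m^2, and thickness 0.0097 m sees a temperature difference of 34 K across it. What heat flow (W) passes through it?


Fourier's law: Q = k * A * dT / t
  Q = 1.25 * 1.16 * 34 / 0.0097
  Q = 49.3 / 0.0097 = 5082.5 W

5082.5 W


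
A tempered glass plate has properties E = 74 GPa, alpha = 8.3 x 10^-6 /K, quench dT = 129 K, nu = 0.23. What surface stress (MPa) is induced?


Tempering stress: sigma = E * alpha * dT / (1 - nu)
  E (MPa) = 74 * 1000 = 74000
  Numerator = 74000 * (8.3 x 10^-6) * 129 = 79.2318
  Denominator = 1 - 0.23 = 0.77
  sigma = 79.2318 / 0.77 = 102.9 MPa

102.9 MPa


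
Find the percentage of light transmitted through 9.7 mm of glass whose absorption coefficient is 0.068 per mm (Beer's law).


Beer-Lambert law: T = exp(-alpha * thickness)
  exponent = -0.068 * 9.7 = -0.6596
  T = exp(-0.6596) = 0.5171
  Percentage = 0.5171 * 100 = 51.71%

51.71%


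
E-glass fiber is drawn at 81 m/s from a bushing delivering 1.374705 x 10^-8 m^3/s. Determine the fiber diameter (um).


Cross-sectional area from continuity:
  A = Q / v = 1.374705 x 10^-8 / 81 = 1.697167 x 10^-10 m^2
Diameter from circular cross-section:
  d = sqrt(4A / pi) * 10^6 (m -> um)
  d = sqrt(4 * 1.697167 x 10^-10 / pi) * 10^6 = 14.7 um

14.7 um


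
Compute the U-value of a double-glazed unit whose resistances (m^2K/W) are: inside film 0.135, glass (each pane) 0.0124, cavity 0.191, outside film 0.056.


Total thermal resistance (series):
  R_total = R_in + R_glass + R_air + R_glass + R_out
  R_total = 0.135 + 0.0124 + 0.191 + 0.0124 + 0.056 = 0.4068 m^2K/W
U-value = 1 / R_total = 1 / 0.4068 = 2.458 W/m^2K

2.458 W/m^2K


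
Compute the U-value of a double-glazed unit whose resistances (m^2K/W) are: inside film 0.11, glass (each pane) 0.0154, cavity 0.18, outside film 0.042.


Total thermal resistance (series):
  R_total = R_in + R_glass + R_air + R_glass + R_out
  R_total = 0.11 + 0.0154 + 0.18 + 0.0154 + 0.042 = 0.3628 m^2K/W
U-value = 1 / R_total = 1 / 0.3628 = 2.756 W/m^2K

2.756 W/m^2K


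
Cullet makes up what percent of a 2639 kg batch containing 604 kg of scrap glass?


Cullet ratio = (cullet mass / total batch mass) * 100
  Ratio = 604 / 2639 * 100 = 22.89%

22.89%


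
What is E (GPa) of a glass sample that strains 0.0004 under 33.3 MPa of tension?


Young's modulus: E = stress / strain
  E = 33.3 MPa / 0.0004 = 83250 MPa
Convert to GPa: 83250 / 1000 = 83.25 GPa

83.25 GPa


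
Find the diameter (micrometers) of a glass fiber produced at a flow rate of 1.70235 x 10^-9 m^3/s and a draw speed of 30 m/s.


Cross-sectional area from continuity:
  A = Q / v = 1.70235 x 10^-9 / 30 = 5.6745 x 10^-11 m^2
Diameter from circular cross-section:
  d = sqrt(4A / pi) * 10^6 (m -> um)
  d = sqrt(4 * 5.6745 x 10^-11 / pi) * 10^6 = 8.5 um

8.5 um


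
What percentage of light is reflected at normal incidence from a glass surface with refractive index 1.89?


Fresnel reflectance at normal incidence:
  R = ((n - 1)/(n + 1))^2
  (n - 1)/(n + 1) = (1.89 - 1)/(1.89 + 1) = 0.307958
  R = 0.307958^2 = 0.0948381
  R(%) = 0.0948381 * 100 = 9.484%

9.484%


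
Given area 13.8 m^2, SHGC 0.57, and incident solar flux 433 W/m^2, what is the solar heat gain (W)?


Solar heat gain: Q = Area * SHGC * Irradiance
  Q = 13.8 * 0.57 * 433 = 3406 W

3406 W


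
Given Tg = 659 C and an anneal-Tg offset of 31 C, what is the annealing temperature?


The annealing temperature is Tg plus the offset:
  T_anneal = 659 + 31 = 690 C

690 C


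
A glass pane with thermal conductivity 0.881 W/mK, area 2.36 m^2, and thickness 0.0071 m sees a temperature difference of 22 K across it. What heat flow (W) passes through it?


Fourier's law: Q = k * A * dT / t
  Q = 0.881 * 2.36 * 22 / 0.0071
  Q = 45.74152 / 0.0071 = 6442.5 W

6442.5 W


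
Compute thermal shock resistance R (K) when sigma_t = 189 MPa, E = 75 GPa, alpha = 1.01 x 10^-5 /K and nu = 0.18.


Thermal shock resistance: R = sigma * (1 - nu) / (E * alpha)
  Numerator = 189 * (1 - 0.18) = 154.98
  Denominator = 75 * 1000 * (1.01 x 10^-5) = 0.7575
  R = 154.98 / 0.7575 = 204.6 K

204.6 K


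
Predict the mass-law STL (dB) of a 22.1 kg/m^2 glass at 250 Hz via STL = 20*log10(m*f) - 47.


Mass law: STL = 20 * log10(m * f) - 47
  m * f = 22.1 * 250 = 5525
  log10(5525) = 3.74233
  STL = 20 * 3.74233 - 47 = 74.8466 - 47 = 27.8 dB

27.8 dB


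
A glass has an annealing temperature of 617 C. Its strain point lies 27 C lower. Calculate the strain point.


Strain point = annealing point - difference:
  T_strain = 617 - 27 = 590 C

590 C


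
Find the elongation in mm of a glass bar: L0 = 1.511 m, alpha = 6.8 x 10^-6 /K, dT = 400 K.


Thermal expansion formula: dL = alpha * L0 * dT
  dL = (6.8 x 10^-6) * 1.511 * 400 = 0.00410992 m
Convert to mm: 0.00410992 * 1000 = 4.1099 mm

4.1099 mm


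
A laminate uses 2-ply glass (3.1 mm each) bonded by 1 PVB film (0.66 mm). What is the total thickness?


Total thickness = glass contribution + PVB contribution
  Glass: 2 * 3.1 = 6.2 mm
  PVB: 1 * 0.66 = 0.66 mm
  Total = 6.2 + 0.66 = 6.86 mm

6.86 mm


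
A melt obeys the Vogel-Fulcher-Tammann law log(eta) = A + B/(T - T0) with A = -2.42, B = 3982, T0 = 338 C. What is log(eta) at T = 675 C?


VFT equation: log(eta) = A + B / (T - T0)
  T - T0 = 675 - 338 = 337
  B / (T - T0) = 3982 / 337 = 11.816
  log(eta) = -2.42 + 11.816 = 9.396

9.396


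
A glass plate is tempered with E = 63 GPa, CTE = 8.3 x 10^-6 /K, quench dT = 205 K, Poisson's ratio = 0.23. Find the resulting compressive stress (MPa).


Tempering stress: sigma = E * alpha * dT / (1 - nu)
  E (MPa) = 63 * 1000 = 63000
  Numerator = 63000 * (8.3 x 10^-6) * 205 = 107.1945
  Denominator = 1 - 0.23 = 0.77
  sigma = 107.1945 / 0.77 = 139.2 MPa

139.2 MPa


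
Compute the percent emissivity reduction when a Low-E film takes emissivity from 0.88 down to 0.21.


Percentage reduction = (1 - coated/uncoated) * 100
  Ratio = 0.21 / 0.88 = 0.2386
  Reduction = (1 - 0.2386) * 100 = 76.1%

76.1%


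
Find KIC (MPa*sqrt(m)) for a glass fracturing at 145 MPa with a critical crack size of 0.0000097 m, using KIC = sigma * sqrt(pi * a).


Fracture toughness: KIC = sigma * sqrt(pi * a)
  pi * a = pi * 0.0000097 = 0.000030473
  sqrt(pi * a) = 0.00552
  KIC = 145 * 0.00552 = 0.8 MPa*sqrt(m)

0.8 MPa*sqrt(m)


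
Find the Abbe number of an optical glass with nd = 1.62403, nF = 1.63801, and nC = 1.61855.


Abbe number formula: Vd = (nd - 1) / (nF - nC)
  nd - 1 = 1.62403 - 1 = 0.62403
  nF - nC = 1.63801 - 1.61855 = 0.01946
  Vd = 0.62403 / 0.01946 = 32.07

32.07


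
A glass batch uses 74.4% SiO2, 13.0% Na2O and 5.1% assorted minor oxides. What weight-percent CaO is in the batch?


Pieces sum to 100%:
  CaO = 100 - (SiO2 + Na2O + others)
  CaO = 100 - (74.4 + 13.0 + 5.1) = 7.5%

7.5%


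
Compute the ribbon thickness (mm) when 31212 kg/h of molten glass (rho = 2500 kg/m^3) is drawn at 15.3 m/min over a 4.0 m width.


Ribbon cross-section from mass balance:
  Volume rate = throughput / density = 31212 / 2500 = 12.4848 m^3/h
  thickness = volume rate / (speed * 60 * width), i.e.
  thickness = throughput / (60 * speed * width * density) * 1000
  thickness = 31212 / (60 * 15.3 * 4.0 * 2500) * 1000 = 3.4 mm

3.4 mm


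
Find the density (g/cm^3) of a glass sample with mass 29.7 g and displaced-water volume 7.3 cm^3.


Use the definition of density:
  rho = mass / volume
  rho = 29.7 / 7.3 = 4.068 g/cm^3

4.068 g/cm^3


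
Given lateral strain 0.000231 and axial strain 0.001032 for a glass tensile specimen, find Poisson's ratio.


Poisson's ratio: nu = lateral strain / axial strain
  nu = 0.000231 / 0.001032 = 0.2238

0.2238


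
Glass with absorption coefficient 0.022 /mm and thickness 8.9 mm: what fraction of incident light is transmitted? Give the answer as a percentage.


Beer-Lambert law: T = exp(-alpha * thickness)
  exponent = -0.022 * 8.9 = -0.1958
  T = exp(-0.1958) = 0.8222
  Percentage = 0.8222 * 100 = 82.22%

82.22%


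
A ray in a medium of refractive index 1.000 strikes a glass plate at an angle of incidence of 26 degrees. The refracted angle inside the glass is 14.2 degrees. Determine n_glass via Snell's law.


Apply Snell's law: n1 * sin(theta1) = n2 * sin(theta2)
  n2 = n1 * sin(theta1) / sin(theta2)
  sin(26) = 0.438371
  sin(14.2) = 0.245307
  n2 = 1.000 * 0.438371 / 0.245307 = 1.787

1.787
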